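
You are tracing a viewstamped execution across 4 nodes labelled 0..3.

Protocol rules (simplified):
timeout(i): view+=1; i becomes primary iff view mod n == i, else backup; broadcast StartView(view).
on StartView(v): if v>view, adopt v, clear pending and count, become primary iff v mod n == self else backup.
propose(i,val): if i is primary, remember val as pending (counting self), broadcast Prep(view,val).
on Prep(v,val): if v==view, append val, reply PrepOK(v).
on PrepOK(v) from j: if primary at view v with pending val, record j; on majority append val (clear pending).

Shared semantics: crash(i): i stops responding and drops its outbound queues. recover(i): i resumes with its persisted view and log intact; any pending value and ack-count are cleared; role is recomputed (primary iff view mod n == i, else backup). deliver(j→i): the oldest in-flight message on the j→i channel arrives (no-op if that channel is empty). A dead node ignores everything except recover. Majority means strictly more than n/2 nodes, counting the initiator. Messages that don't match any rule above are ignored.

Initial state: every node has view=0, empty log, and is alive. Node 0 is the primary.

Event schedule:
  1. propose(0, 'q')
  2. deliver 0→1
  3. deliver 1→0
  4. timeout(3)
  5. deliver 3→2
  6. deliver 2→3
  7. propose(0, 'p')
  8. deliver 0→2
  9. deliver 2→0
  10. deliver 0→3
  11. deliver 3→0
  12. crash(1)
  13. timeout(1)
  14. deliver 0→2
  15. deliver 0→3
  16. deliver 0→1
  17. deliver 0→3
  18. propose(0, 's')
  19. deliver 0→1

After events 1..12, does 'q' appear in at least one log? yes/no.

1. propose(0,'q'):  nop
2. deliver 0→1:  <1:back v0 q>
3. deliver 1→0:  nop
4. timeout(3):  <3:back v1 ->
5. deliver 3→2:  <2:back v1 ->
6. deliver 2→3:  nop
7. propose(0,'p'):  nop
8. deliver 0→2:  nop
9. deliver 2→0:  nop
10. deliver 0→3:  nop
11. deliver 3→0:  <0:back v1 ->
12. crash(1):  <1:✗back v0 q>

yes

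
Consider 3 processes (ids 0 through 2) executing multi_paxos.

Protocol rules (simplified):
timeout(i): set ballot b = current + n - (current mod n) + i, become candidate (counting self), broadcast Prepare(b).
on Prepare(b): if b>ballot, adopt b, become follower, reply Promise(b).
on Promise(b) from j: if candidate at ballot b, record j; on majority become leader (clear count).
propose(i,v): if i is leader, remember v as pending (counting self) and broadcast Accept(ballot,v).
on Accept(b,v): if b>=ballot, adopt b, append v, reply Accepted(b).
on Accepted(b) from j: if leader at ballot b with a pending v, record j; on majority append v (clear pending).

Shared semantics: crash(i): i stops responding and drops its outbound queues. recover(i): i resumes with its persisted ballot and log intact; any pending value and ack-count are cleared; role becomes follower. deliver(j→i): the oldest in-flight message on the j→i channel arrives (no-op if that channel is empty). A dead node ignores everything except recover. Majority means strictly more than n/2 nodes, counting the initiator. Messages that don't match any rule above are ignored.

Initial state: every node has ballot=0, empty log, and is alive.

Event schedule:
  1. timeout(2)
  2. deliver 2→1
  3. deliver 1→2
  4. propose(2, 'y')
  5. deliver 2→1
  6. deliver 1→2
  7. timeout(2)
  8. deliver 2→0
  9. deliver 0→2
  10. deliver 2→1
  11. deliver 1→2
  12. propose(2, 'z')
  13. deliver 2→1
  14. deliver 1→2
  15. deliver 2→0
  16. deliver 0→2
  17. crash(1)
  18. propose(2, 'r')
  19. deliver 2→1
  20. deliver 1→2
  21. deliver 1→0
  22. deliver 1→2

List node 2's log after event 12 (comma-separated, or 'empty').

y

e1 timeout(2): 2[cand,b=5,-]
e2 deliver 2→1: 1[foll,b=5,-]
e3 deliver 1→2: 2[lead,b=5,-]
e4 propose(2,'y'): ·
e5 deliver 2→1: 1[foll,b=5,y]
e6 deliver 1→2: 2[lead,b=5,y]
e7 timeout(2): 2[cand,b=8,y]
e8 deliver 2→0: 0[foll,b=5,-]
e9 deliver 0→2: ·
e10 deliver 2→1: 1[foll,b=8,y]
e11 deliver 1→2: 2[lead,b=8,y]
e12 propose(2,'z'): ·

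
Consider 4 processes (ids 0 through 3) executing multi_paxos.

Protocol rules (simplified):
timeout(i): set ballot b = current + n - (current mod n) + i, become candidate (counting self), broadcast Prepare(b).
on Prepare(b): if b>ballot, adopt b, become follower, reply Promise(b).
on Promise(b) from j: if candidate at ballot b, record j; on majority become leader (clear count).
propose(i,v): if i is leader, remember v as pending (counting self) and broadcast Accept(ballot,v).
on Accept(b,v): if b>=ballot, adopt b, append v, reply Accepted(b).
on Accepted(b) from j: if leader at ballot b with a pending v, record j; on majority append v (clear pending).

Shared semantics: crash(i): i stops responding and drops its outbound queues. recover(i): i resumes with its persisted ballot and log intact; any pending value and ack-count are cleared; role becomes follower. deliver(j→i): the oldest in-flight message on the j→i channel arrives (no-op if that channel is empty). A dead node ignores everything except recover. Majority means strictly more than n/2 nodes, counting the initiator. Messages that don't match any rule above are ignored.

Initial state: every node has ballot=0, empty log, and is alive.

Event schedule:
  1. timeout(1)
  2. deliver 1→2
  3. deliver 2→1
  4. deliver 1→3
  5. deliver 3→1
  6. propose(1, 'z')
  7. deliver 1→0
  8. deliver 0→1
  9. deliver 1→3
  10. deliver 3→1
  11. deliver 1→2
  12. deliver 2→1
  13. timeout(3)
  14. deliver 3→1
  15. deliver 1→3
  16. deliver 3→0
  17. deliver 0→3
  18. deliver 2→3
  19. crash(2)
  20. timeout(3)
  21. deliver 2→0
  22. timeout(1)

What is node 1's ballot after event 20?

11

e1 timeout(1): 1[cand,b=5,-]
e2 deliver 1→2: 2[foll,b=5,-]
e3 deliver 2→1: ·
e4 deliver 1→3: 3[foll,b=5,-]
e5 deliver 3→1: 1[lead,b=5,-]
e6 propose(1,'z'): ·
e7 deliver 1→0: 0[foll,b=5,-]
e8 deliver 0→1: ·
e9 deliver 1→3: 3[foll,b=5,z]
e10 deliver 3→1: ·
e11 deliver 1→2: 2[foll,b=5,z]
e12 deliver 2→1: 1[lead,b=5,z]
e13 timeout(3): 3[cand,b=11,z]
e14 deliver 3→1: 1[foll,b=11,z]
e15 deliver 1→3: ·
e16 deliver 3→0: 0[foll,b=11,-]
e17 deliver 0→3: 3[lead,b=11,z]
e18 deliver 2→3: ·
e19 crash(2): 2[✗foll,b=5,z]
e20 timeout(3): 3[cand,b=15,z]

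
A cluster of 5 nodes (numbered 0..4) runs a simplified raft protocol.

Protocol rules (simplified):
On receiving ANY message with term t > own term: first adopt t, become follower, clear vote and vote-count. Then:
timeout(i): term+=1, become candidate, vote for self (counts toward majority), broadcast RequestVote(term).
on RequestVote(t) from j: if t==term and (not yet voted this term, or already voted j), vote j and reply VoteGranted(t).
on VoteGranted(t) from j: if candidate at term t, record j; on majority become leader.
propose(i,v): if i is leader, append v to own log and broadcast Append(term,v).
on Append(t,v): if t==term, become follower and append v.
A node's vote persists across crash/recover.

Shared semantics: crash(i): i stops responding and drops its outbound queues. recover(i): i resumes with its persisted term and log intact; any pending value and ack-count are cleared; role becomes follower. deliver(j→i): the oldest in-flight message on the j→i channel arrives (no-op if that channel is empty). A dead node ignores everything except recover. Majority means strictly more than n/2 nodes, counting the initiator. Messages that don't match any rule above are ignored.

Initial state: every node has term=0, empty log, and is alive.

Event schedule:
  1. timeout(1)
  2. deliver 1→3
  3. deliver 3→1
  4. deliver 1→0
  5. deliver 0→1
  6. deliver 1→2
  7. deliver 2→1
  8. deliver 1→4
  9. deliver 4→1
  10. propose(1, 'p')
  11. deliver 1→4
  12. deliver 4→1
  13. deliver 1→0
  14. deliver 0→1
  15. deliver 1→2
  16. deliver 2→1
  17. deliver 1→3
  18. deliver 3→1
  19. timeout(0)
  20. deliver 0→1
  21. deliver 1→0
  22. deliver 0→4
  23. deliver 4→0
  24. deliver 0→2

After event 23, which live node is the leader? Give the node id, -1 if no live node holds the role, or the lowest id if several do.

1. timeout(1):  <1:cand t1 ->
2. deliver 1→3:  <3:foll t1 ->
3. deliver 3→1:  nop
4. deliver 1→0:  <0:foll t1 ->
5. deliver 0→1:  <1:lead t1 ->
6. deliver 1→2:  <2:foll t1 ->
7. deliver 2→1:  nop
8. deliver 1→4:  <4:foll t1 ->
9. deliver 4→1:  nop
10. propose(1,'p'):  <1:lead t1 p>
11. deliver 1→4:  <4:foll t1 p>
12. deliver 4→1:  nop
13. deliver 1→0:  <0:foll t1 p>
14. deliver 0→1:  nop
15. deliver 1→2:  <2:foll t1 p>
16. deliver 2→1:  nop
17. deliver 1→3:  <3:foll t1 p>
18. deliver 3→1:  nop
19. timeout(0):  <0:cand t2 p>
20. deliver 0→1:  <1:foll t2 p>
21. deliver 1→0:  nop
22. deliver 0→4:  <4:foll t2 p>
23. deliver 4→0:  <0:lead t2 p>

0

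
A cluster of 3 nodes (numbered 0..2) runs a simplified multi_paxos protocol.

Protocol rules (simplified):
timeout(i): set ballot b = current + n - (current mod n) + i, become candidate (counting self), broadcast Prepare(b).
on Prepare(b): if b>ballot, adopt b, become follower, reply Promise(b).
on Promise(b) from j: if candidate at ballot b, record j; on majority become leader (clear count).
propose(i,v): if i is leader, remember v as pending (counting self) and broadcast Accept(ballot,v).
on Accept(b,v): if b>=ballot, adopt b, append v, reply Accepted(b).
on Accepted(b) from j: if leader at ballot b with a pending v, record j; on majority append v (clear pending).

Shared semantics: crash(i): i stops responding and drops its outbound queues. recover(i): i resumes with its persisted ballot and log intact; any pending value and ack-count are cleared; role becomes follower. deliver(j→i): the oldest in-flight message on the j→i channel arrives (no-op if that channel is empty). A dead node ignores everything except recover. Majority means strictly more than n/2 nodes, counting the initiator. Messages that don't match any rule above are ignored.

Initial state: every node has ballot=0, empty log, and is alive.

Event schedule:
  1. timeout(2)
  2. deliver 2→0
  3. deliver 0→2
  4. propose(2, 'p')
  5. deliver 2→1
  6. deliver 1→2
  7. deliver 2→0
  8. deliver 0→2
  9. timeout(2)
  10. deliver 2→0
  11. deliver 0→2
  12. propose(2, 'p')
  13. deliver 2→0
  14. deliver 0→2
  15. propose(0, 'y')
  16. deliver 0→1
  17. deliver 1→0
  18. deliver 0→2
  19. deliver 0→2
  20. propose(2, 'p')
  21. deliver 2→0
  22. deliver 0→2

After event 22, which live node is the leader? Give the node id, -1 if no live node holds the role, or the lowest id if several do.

1. timeout(2):  <2:cand b5 ->
2. deliver 2→0:  <0:foll b5 ->
3. deliver 0→2:  <2:lead b5 ->
4. propose(2,'p'):  nop
5. deliver 2→1:  <1:foll b5 ->
6. deliver 1→2:  nop
7. deliver 2→0:  <0:foll b5 p>
8. deliver 0→2:  <2:lead b5 p>
9. timeout(2):  <2:cand b8 p>
10. deliver 2→0:  <0:foll b8 p>
11. deliver 0→2:  <2:lead b8 p>
12. propose(2,'p'):  nop
13. deliver 2→0:  <0:foll b8 p,p>
14. deliver 0→2:  <2:lead b8 p,p>
15. propose(0,'y'):  nop
16. deliver 0→1:  nop
17. deliver 1→0:  nop
18. deliver 0→2:  nop
19. deliver 0→2:  nop
20. propose(2,'p'):  nop
21. deliver 2→0:  <0:foll b8 p,p,p>
22. deliver 0→2:  <2:lead b8 p,p,p>

2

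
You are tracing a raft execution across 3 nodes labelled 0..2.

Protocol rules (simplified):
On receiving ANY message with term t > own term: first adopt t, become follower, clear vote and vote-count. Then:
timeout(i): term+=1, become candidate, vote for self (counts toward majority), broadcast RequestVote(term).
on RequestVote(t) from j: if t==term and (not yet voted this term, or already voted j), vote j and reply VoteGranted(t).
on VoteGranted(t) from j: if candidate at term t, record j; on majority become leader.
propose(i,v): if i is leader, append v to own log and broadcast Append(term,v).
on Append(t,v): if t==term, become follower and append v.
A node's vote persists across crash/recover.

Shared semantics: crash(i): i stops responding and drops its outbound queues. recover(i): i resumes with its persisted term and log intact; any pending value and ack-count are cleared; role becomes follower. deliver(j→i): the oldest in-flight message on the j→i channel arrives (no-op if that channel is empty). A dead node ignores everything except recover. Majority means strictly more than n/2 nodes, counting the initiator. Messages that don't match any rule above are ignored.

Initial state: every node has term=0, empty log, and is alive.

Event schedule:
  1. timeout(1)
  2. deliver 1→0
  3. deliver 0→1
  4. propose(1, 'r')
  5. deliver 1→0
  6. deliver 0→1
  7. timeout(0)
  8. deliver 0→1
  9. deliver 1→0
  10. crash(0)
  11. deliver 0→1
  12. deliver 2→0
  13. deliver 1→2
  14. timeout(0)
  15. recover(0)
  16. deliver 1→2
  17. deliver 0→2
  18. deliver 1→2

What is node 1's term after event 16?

2

e1 timeout(1): 1[cand,t=1,-]
e2 deliver 1→0: 0[foll,t=1,-]
e3 deliver 0→1: 1[lead,t=1,-]
e4 propose(1,'r'): 1[lead,t=1,r]
e5 deliver 1→0: 0[foll,t=1,r]
e6 deliver 0→1: ·
e7 timeout(0): 0[cand,t=2,r]
e8 deliver 0→1: 1[foll,t=2,r]
e9 deliver 1→0: 0[lead,t=2,r]
e10 crash(0): 0[✗lead,t=2,r]
e11 deliver 0→1: ·
e12 deliver 2→0: ·
e13 deliver 1→2: 2[foll,t=1,-]
e14 timeout(0): ·
e15 recover(0): 0[foll,t=2,r]
e16 deliver 1→2: 2[foll,t=1,r]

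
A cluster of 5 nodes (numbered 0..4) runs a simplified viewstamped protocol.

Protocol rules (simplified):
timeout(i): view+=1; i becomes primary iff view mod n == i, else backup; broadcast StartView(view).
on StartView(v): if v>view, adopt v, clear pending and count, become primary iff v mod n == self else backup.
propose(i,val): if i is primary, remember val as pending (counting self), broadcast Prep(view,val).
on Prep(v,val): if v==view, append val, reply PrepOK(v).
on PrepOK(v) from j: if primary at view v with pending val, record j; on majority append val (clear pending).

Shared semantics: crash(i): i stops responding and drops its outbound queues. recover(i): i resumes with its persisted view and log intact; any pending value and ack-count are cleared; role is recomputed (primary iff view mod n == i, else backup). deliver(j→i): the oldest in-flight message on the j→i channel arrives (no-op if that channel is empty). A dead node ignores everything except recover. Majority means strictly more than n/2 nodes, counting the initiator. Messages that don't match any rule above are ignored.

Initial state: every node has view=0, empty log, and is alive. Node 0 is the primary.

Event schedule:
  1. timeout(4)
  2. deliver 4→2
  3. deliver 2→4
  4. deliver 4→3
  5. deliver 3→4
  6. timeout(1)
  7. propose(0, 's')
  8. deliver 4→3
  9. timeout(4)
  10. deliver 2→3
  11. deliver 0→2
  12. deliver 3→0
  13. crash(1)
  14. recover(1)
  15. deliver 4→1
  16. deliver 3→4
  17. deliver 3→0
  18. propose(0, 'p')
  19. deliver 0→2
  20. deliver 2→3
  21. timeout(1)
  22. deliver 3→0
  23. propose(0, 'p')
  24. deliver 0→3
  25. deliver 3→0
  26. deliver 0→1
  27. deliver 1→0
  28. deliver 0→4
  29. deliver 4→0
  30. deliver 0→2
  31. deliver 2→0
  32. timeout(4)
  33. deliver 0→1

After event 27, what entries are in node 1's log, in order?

empty

1. timeout(4):  <4:back v1 ->
2. deliver 4→2:  <2:back v1 ->
3. deliver 2→4:  nop
4. deliver 4→3:  <3:back v1 ->
5. deliver 3→4:  nop
6. timeout(1):  <1:prim v1 ->
7. propose(0,'s'):  nop
8. deliver 4→3:  nop
9. timeout(4):  <4:back v2 ->
10. deliver 2→3:  nop
11. deliver 0→2:  nop
12. deliver 3→0:  nop
13. crash(1):  <1:✗prim v1 ->
14. recover(1):  <1:prim v1 ->
15. deliver 4→1:  nop
16. deliver 3→4:  nop
17. deliver 3→0:  nop
18. propose(0,'p'):  nop
19. deliver 0→2:  nop
20. deliver 2→3:  nop
21. timeout(1):  <1:back v2 ->
22. deliver 3→0:  nop
23. propose(0,'p'):  nop
24. deliver 0→3:  nop
25. deliver 3→0:  nop
26. deliver 0→1:  nop
27. deliver 1→0:  <0:back v2 ->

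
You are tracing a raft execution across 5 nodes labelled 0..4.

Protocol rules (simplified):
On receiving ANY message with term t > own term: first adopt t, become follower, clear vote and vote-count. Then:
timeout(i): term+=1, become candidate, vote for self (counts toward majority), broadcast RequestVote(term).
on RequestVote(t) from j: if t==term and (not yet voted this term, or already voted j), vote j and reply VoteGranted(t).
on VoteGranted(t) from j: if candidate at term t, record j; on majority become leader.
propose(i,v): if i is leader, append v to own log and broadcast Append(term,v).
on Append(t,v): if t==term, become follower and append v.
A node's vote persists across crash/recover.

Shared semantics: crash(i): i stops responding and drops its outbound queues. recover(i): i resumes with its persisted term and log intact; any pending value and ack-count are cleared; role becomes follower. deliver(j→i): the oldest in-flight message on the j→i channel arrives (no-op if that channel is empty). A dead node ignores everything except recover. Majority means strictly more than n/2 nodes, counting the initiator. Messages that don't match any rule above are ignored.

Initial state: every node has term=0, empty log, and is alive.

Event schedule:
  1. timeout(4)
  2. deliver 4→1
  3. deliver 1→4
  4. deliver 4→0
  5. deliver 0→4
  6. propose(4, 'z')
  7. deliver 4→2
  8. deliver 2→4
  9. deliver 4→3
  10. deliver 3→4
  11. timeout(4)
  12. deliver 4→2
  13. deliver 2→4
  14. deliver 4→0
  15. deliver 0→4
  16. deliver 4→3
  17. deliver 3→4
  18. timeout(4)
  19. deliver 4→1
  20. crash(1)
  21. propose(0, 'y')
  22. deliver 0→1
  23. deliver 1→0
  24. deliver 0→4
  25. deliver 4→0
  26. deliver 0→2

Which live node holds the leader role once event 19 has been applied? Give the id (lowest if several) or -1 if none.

after 1 — timeout(4): n4:cand/t1/[-]
after 2 — deliver 4→1: n1:foll/t1/[-]
after 3 — deliver 1→4: ·
after 4 — deliver 4→0: n0:foll/t1/[-]
after 5 — deliver 0→4: n4:lead/t1/[-]
after 6 — propose(4,'z'): n4:lead/t1/[z]
after 7 — deliver 4→2: n2:foll/t1/[-]
after 8 — deliver 2→4: ·
after 9 — deliver 4→3: n3:foll/t1/[-]
after 10 — deliver 3→4: ·
after 11 — timeout(4): n4:cand/t2/[z]
after 12 — deliver 4→2: n2:foll/t1/[z]
after 13 — deliver 2→4: ·
after 14 — deliver 4→0: n0:foll/t1/[z]
after 15 — deliver 0→4: ·
after 16 — deliver 4→3: n3:foll/t1/[z]
after 17 — deliver 3→4: ·
after 18 — timeout(4): n4:cand/t3/[z]
after 19 — deliver 4→1: n1:foll/t1/[z]

-1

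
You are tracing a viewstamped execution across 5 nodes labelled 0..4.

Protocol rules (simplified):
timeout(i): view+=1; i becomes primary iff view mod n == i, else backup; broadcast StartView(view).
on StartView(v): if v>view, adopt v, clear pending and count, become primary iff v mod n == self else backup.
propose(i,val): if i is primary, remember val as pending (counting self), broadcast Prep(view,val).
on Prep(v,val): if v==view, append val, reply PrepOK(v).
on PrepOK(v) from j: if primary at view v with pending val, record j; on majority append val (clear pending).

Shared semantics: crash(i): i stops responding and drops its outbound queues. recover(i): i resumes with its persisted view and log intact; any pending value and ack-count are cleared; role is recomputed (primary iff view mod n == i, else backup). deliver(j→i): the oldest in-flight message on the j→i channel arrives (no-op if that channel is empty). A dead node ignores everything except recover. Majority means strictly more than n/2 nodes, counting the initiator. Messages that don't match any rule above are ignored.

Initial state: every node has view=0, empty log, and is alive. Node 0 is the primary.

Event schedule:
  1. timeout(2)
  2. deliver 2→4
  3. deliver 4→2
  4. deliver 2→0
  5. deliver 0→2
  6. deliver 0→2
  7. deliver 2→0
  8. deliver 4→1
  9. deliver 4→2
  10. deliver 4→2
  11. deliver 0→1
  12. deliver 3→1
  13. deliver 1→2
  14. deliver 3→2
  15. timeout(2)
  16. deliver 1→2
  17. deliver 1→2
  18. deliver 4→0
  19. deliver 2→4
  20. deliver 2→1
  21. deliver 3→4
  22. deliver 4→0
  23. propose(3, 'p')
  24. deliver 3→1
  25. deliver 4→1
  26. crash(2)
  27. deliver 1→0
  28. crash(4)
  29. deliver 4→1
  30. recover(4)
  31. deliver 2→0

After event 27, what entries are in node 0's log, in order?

e1 timeout(2): 2[back,v=1,-]
e2 deliver 2→4: 4[back,v=1,-]
e3 deliver 4→2: ·
e4 deliver 2→0: 0[back,v=1,-]
e5 deliver 0→2: ·
e6 deliver 0→2: ·
e7 deliver 2→0: ·
e8 deliver 4→1: ·
e9 deliver 4→2: ·
e10 deliver 4→2: ·
e11 deliver 0→1: ·
e12 deliver 3→1: ·
e13 deliver 1→2: ·
e14 deliver 3→2: ·
e15 timeout(2): 2[prim,v=2,-]
e16 deliver 1→2: ·
e17 deliver 1→2: ·
e18 deliver 4→0: ·
e19 deliver 2→4: 4[back,v=2,-]
e20 deliver 2→1: 1[prim,v=1,-]
e21 deliver 3→4: ·
e22 deliver 4→0: ·
e23 propose(3,'p'): ·
e24 deliver 3→1: ·
e25 deliver 4→1: ·
e26 crash(2): 2[✗prim,v=2,-]
e27 deliver 1→0: ·

empty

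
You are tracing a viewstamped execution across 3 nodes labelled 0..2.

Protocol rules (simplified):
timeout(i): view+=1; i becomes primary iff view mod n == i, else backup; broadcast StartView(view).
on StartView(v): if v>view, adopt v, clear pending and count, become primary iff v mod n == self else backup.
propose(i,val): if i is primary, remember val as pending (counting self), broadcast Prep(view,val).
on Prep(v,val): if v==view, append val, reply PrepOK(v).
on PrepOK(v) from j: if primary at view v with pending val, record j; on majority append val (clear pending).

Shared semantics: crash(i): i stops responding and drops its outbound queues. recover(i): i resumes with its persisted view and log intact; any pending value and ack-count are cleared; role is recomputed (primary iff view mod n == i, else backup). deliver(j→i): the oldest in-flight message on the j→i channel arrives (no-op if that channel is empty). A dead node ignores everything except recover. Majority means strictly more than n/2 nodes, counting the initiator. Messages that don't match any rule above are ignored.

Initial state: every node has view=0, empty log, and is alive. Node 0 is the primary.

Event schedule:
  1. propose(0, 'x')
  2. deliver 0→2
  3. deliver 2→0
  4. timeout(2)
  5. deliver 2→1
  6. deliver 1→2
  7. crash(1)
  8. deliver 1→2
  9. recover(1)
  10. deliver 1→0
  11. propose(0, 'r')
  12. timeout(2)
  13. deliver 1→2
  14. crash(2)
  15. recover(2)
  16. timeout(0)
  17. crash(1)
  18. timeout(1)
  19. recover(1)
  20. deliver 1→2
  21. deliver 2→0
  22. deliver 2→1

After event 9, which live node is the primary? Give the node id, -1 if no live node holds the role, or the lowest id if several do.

1. propose(0,'x'):  nop
2. deliver 0→2:  <2:back v0 x>
3. deliver 2→0:  <0:prim v0 x>
4. timeout(2):  <2:back v1 x>
5. deliver 2→1:  <1:prim v1 ->
6. deliver 1→2:  nop
7. crash(1):  <1:✗prim v1 ->
8. deliver 1→2:  nop
9. recover(1):  <1:prim v1 ->

0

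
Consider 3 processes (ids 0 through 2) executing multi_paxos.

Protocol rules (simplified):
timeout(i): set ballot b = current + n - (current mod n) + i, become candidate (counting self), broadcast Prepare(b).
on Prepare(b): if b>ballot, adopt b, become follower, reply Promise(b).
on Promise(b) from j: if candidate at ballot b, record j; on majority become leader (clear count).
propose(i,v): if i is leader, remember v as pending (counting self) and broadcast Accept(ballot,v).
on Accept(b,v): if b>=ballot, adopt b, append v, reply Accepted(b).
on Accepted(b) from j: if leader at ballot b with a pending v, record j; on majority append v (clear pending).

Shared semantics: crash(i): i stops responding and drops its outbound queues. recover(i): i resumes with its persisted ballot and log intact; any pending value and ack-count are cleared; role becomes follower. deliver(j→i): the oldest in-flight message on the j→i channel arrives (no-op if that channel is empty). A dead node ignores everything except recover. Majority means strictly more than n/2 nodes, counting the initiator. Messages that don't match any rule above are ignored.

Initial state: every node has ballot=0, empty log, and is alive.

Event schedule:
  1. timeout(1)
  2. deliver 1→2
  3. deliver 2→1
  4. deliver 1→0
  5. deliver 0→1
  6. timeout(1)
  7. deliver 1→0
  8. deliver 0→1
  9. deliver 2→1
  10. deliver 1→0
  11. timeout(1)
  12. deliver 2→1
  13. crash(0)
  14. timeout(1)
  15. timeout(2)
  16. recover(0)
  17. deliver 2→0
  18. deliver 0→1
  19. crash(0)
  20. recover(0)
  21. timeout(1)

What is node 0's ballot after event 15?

7

1. timeout(1):  <1:cand b4 ->
2. deliver 1→2:  <2:foll b4 ->
3. deliver 2→1:  <1:lead b4 ->
4. deliver 1→0:  <0:foll b4 ->
5. deliver 0→1:  nop
6. timeout(1):  <1:cand b7 ->
7. deliver 1→0:  <0:foll b7 ->
8. deliver 0→1:  <1:lead b7 ->
9. deliver 2→1:  nop
10. deliver 1→0:  nop
11. timeout(1):  <1:cand b10 ->
12. deliver 2→1:  nop
13. crash(0):  <0:✗foll b7 ->
14. timeout(1):  <1:cand b13 ->
15. timeout(2):  <2:cand b8 ->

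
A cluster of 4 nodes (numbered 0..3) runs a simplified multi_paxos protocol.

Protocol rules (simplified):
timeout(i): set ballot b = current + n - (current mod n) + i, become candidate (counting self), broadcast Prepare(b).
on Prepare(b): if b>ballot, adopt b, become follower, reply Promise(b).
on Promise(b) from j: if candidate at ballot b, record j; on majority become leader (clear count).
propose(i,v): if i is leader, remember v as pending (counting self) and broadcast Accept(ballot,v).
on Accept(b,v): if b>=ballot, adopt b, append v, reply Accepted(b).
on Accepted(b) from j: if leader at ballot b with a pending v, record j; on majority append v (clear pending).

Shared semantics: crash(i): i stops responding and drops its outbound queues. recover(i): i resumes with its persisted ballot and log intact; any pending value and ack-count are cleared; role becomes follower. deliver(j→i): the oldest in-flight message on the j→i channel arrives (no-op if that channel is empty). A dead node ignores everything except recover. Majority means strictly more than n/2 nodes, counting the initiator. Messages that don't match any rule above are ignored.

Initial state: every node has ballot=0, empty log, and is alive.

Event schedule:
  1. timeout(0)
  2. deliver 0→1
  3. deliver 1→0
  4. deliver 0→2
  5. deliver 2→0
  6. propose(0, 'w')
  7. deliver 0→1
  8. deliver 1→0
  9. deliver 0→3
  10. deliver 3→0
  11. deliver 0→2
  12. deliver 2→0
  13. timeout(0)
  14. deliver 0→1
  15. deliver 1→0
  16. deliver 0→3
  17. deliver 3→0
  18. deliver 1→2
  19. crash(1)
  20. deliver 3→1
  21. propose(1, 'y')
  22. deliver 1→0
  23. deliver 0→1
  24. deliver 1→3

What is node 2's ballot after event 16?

e1 timeout(0): 0[cand,b=4,-]
e2 deliver 0→1: 1[foll,b=4,-]
e3 deliver 1→0: ·
e4 deliver 0→2: 2[foll,b=4,-]
e5 deliver 2→0: 0[lead,b=4,-]
e6 propose(0,'w'): ·
e7 deliver 0→1: 1[foll,b=4,w]
e8 deliver 1→0: ·
e9 deliver 0→3: 3[foll,b=4,-]
e10 deliver 3→0: ·
e11 deliver 0→2: 2[foll,b=4,w]
e12 deliver 2→0: 0[lead,b=4,w]
e13 timeout(0): 0[cand,b=8,w]
e14 deliver 0→1: 1[foll,b=8,w]
e15 deliver 1→0: ·
e16 deliver 0→3: 3[foll,b=4,w]

4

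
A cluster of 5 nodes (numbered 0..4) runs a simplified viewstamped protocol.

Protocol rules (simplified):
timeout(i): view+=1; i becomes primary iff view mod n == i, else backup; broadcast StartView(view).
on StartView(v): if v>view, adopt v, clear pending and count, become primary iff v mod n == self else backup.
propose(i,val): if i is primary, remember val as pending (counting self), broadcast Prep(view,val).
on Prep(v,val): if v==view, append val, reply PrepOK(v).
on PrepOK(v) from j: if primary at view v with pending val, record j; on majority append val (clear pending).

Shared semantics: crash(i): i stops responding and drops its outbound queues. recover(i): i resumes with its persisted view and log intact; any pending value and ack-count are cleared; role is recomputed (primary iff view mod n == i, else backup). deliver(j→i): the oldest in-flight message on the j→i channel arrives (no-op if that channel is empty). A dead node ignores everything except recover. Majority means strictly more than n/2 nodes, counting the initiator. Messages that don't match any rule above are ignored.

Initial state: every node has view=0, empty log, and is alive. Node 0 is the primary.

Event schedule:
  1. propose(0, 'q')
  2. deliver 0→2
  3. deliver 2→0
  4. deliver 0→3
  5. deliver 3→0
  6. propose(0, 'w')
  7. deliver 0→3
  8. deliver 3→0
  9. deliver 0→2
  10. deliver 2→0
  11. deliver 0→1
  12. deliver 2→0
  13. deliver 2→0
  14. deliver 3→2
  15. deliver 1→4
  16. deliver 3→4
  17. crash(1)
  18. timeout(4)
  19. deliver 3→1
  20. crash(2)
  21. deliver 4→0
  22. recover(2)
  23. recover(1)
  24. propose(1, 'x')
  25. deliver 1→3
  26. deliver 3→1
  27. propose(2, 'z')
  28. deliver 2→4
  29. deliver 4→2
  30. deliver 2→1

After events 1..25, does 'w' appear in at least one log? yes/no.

yes

1. propose(0,'q'):  nop
2. deliver 0→2:  <2:back v0 q>
3. deliver 2→0:  nop
4. deliver 0→3:  <3:back v0 q>
5. deliver 3→0:  <0:prim v0 q>
6. propose(0,'w'):  nop
7. deliver 0→3:  <3:back v0 q,w>
8. deliver 3→0:  nop
9. deliver 0→2:  <2:back v0 q,w>
10. deliver 2→0:  <0:prim v0 q,w>
11. deliver 0→1:  <1:back v0 q>
12. deliver 2→0:  nop
13. deliver 2→0:  nop
14. deliver 3→2:  nop
15. deliver 1→4:  nop
16. deliver 3→4:  nop
17. crash(1):  <1:✗back v0 q>
18. timeout(4):  <4:back v1 ->
19. deliver 3→1:  nop
20. crash(2):  <2:✗back v0 q,w>
21. deliver 4→0:  <0:back v1 q,w>
22. recover(2):  <2:back v0 q,w>
23. recover(1):  <1:back v0 q>
24. propose(1,'x'):  nop
25. deliver 1→3:  nop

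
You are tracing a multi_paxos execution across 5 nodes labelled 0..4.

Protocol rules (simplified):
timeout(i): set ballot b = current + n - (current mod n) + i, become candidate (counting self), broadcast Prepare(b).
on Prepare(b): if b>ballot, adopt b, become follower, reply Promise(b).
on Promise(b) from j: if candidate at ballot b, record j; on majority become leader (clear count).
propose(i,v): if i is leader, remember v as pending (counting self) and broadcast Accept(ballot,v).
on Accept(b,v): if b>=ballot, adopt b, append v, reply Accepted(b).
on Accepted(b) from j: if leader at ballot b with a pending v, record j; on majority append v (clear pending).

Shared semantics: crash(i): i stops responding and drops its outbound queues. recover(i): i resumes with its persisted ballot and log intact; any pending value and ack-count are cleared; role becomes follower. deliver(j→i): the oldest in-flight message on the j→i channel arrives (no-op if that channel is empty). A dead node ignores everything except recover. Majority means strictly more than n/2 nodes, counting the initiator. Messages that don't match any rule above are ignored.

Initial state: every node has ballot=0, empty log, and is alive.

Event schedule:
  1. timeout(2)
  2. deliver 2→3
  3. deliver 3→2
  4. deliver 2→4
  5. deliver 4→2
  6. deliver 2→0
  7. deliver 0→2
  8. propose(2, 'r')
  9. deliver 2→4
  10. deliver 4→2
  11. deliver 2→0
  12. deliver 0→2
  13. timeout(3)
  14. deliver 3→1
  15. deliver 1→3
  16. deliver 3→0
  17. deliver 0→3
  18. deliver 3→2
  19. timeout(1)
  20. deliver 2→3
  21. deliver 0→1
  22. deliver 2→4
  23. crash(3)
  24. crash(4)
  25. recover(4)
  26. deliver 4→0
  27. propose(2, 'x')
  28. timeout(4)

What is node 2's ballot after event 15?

7

e1 timeout(2): 2[cand,b=7,-]
e2 deliver 2→3: 3[foll,b=7,-]
e3 deliver 3→2: ·
e4 deliver 2→4: 4[foll,b=7,-]
e5 deliver 4→2: 2[lead,b=7,-]
e6 deliver 2→0: 0[foll,b=7,-]
e7 deliver 0→2: ·
e8 propose(2,'r'): ·
e9 deliver 2→4: 4[foll,b=7,r]
e10 deliver 4→2: ·
e11 deliver 2→0: 0[foll,b=7,r]
e12 deliver 0→2: 2[lead,b=7,r]
e13 timeout(3): 3[cand,b=13,-]
e14 deliver 3→1: 1[foll,b=13,-]
e15 deliver 1→3: ·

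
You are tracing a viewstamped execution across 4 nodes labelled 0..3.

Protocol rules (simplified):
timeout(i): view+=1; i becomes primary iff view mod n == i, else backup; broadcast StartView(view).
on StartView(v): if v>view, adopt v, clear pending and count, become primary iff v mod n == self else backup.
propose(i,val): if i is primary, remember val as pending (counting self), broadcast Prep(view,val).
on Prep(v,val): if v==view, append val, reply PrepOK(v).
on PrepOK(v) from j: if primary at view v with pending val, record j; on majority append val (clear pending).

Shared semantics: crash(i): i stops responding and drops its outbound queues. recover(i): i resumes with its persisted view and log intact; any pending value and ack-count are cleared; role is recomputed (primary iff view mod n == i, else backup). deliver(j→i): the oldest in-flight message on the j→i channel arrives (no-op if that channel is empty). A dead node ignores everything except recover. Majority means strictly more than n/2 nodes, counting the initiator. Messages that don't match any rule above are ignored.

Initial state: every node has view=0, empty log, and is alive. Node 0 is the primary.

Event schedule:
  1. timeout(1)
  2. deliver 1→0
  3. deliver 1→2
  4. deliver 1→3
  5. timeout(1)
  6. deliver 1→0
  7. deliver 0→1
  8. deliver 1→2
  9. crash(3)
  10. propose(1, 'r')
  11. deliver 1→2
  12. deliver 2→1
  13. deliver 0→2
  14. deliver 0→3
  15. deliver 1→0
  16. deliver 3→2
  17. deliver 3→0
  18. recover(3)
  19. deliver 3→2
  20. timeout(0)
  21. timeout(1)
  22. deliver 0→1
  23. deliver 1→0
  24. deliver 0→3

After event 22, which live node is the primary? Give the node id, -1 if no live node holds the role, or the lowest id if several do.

2

after 1 — timeout(1): n1:prim/v1/[-]
after 2 — deliver 1→0: n0:back/v1/[-]
after 3 — deliver 1→2: n2:back/v1/[-]
after 4 — deliver 1→3: n3:back/v1/[-]
after 5 — timeout(1): n1:back/v2/[-]
after 6 — deliver 1→0: n0:back/v2/[-]
after 7 — deliver 0→1: ·
after 8 — deliver 1→2: n2:prim/v2/[-]
after 9 — crash(3): n3:✗back/v1/[-]
after 10 — propose(1,'r'): ·
after 11 — deliver 1→2: ·
after 12 — deliver 2→1: ·
after 13 — deliver 0→2: ·
after 14 — deliver 0→3: ·
after 15 — deliver 1→0: ·
after 16 — deliver 3→2: ·
after 17 — deliver 3→0: ·
after 18 — recover(3): n3:back/v1/[-]
after 19 — deliver 3→2: ·
after 20 — timeout(0): n0:back/v3/[-]
after 21 — timeout(1): n1:back/v3/[-]
after 22 — deliver 0→1: ·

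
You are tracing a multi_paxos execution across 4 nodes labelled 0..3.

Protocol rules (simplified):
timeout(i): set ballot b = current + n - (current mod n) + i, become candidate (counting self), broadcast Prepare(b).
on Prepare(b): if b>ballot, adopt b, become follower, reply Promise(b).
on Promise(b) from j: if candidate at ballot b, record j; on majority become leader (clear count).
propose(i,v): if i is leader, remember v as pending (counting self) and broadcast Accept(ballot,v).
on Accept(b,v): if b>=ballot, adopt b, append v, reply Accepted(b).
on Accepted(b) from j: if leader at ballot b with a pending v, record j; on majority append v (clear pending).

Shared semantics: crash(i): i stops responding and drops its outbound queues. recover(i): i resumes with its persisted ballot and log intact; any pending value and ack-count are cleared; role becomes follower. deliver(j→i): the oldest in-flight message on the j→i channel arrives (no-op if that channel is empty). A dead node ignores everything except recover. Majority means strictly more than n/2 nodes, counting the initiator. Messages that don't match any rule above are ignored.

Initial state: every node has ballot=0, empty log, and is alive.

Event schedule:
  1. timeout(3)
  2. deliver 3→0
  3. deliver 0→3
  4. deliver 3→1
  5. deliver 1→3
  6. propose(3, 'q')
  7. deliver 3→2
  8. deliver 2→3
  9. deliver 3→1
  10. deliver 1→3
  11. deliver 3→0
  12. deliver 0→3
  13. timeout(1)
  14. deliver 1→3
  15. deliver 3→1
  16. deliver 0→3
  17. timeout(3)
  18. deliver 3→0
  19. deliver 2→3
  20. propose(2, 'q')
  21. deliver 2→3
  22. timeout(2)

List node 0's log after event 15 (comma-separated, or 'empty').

q

after 1 — timeout(3): n3:cand/b7/[-]
after 2 — deliver 3→0: n0:foll/b7/[-]
after 3 — deliver 0→3: ·
after 4 — deliver 3→1: n1:foll/b7/[-]
after 5 — deliver 1→3: n3:lead/b7/[-]
after 6 — propose(3,'q'): ·
after 7 — deliver 3→2: n2:foll/b7/[-]
after 8 — deliver 2→3: ·
after 9 — deliver 3→1: n1:foll/b7/[q]
after 10 — deliver 1→3: ·
after 11 — deliver 3→0: n0:foll/b7/[q]
after 12 — deliver 0→3: n3:lead/b7/[q]
after 13 — timeout(1): n1:cand/b9/[q]
after 14 — deliver 1→3: n3:foll/b9/[q]
after 15 — deliver 3→1: ·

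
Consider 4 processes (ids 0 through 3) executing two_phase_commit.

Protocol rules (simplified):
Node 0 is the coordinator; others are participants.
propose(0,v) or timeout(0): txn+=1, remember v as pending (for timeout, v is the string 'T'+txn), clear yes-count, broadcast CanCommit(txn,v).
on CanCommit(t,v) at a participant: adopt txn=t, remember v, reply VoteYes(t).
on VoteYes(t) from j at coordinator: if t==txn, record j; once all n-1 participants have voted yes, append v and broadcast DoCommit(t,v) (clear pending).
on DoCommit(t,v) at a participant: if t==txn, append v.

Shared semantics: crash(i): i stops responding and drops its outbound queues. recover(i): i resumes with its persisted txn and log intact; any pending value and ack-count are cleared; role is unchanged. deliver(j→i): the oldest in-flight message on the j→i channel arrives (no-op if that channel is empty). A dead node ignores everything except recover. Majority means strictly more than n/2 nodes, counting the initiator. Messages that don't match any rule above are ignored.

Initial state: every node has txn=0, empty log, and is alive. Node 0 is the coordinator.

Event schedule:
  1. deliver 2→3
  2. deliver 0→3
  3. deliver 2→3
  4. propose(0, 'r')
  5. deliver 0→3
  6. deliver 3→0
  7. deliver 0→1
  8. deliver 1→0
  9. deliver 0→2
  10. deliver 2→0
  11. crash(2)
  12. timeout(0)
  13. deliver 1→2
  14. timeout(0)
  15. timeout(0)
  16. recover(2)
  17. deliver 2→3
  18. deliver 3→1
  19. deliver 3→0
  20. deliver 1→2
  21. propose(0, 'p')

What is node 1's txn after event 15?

1

1. deliver 2→3:  nop
2. deliver 0→3:  nop
3. deliver 2→3:  nop
4. propose(0,'r'):  <0:coor t1 ->
5. deliver 0→3:  <3:part t1 ->
6. deliver 3→0:  nop
7. deliver 0→1:  <1:part t1 ->
8. deliver 1→0:  nop
9. deliver 0→2:  <2:part t1 ->
10. deliver 2→0:  <0:coor t1 r>
11. crash(2):  <2:✗part t1 ->
12. timeout(0):  <0:coor t2 r>
13. deliver 1→2:  nop
14. timeout(0):  <0:coor t3 r>
15. timeout(0):  <0:coor t4 r>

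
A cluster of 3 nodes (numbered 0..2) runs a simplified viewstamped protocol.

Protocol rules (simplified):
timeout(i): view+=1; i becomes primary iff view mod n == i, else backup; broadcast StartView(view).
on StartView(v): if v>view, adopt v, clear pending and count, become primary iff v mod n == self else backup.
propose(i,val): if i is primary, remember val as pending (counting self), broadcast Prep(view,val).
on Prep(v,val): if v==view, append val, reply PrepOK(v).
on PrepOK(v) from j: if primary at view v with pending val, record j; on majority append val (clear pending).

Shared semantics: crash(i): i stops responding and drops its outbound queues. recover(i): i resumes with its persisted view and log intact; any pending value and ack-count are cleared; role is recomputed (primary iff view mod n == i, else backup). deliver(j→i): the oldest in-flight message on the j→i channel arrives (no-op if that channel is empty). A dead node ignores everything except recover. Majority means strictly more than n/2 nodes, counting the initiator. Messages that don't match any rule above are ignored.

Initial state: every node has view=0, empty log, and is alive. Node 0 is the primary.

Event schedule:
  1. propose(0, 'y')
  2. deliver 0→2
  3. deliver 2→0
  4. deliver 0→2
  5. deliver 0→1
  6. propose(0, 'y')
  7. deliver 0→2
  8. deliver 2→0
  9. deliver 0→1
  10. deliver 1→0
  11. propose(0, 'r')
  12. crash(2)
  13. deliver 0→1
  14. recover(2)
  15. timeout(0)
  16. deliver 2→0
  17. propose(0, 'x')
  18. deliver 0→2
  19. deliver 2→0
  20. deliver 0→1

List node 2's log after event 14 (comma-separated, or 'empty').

1. propose(0,'y'):  nop
2. deliver 0→2:  <2:back v0 y>
3. deliver 2→0:  <0:prim v0 y>
4. deliver 0→2:  nop
5. deliver 0→1:  <1:back v0 y>
6. propose(0,'y'):  nop
7. deliver 0→2:  <2:back v0 y,y>
8. deliver 2→0:  <0:prim v0 y,y>
9. deliver 0→1:  <1:back v0 y,y>
10. deliver 1→0:  nop
11. propose(0,'r'):  nop
12. crash(2):  <2:✗back v0 y,y>
13. deliver 0→1:  <1:back v0 y,y,r>
14. recover(2):  <2:back v0 y,y>

y,y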